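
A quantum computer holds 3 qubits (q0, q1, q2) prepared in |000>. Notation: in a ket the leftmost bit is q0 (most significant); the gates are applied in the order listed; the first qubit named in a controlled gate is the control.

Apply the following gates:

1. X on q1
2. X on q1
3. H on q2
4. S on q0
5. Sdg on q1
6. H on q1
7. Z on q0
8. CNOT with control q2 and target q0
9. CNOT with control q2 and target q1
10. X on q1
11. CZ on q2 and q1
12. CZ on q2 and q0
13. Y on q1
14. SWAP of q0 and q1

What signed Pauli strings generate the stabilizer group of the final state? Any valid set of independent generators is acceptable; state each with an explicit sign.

The stabilizer group can be generated by -XIZ, +ZXX, +IZZ, among other valid generating sets.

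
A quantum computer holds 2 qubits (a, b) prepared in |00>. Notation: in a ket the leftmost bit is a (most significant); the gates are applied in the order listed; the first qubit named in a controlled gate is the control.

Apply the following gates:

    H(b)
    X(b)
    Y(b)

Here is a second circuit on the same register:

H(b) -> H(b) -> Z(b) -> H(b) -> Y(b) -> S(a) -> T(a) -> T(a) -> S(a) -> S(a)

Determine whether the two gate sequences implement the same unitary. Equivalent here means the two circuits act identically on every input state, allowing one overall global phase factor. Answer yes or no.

Yes — the two circuits implement the same unitary up to a global phase.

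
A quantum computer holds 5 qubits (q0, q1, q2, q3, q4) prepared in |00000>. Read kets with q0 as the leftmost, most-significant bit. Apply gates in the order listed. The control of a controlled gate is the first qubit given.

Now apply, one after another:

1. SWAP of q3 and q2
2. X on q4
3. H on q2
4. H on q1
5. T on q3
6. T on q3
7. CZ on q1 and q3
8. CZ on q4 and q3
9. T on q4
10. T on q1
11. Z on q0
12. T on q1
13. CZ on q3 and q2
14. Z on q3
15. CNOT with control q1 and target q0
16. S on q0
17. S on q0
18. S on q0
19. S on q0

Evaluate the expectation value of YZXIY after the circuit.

In the final state, YZXIY has expectation 0.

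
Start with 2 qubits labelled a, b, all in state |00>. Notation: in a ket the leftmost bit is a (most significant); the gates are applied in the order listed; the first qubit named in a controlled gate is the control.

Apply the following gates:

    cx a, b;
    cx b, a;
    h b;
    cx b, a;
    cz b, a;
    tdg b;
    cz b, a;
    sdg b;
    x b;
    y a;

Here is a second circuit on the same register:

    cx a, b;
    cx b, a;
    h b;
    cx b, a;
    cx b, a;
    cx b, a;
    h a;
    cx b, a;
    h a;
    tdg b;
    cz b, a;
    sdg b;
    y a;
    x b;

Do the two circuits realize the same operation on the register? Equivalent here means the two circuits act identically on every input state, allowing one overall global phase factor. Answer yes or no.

Yes — the two circuits implement the same unitary up to a global phase.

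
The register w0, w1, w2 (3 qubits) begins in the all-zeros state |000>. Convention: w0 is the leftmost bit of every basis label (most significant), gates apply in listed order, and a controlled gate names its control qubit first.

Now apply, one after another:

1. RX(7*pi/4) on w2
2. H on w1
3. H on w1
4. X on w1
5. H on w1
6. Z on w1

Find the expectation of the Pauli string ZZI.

The observable ZZI averages to 0. Key observation: the block from step 3 through step 6 cancels to the identity and can be dropped.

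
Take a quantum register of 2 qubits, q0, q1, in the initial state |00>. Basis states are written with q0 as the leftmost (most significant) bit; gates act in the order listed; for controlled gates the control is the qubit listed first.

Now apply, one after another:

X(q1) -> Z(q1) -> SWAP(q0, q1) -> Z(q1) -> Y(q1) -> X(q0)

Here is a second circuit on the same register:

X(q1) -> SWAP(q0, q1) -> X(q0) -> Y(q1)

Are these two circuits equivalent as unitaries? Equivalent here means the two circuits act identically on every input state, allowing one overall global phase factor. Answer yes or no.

No — the two circuits implement different unitaries, even allowing a global phase.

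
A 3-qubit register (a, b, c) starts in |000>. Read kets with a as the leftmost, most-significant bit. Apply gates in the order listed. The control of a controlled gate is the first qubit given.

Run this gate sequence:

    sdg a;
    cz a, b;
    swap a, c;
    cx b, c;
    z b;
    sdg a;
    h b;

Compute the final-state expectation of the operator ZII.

The expectation value of ZII is 1.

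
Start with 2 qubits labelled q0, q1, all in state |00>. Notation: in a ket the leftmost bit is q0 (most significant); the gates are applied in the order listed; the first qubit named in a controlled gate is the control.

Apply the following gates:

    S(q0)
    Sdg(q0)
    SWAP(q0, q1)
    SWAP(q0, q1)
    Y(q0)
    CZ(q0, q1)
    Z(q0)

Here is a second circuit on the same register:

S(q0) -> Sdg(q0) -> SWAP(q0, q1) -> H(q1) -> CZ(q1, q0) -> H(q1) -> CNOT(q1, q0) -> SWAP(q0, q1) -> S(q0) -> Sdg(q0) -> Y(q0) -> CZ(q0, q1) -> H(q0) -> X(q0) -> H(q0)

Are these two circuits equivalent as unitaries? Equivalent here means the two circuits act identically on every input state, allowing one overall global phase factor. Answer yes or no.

No — the two circuits implement different unitaries, even allowing a global phase.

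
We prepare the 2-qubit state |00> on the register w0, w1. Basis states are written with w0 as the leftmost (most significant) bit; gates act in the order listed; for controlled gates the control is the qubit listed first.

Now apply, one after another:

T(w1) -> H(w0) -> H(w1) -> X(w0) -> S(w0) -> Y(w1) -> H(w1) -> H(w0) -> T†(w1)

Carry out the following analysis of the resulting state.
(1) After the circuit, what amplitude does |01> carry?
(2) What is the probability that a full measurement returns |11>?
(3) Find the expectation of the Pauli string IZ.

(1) The final state's coefficient on |01> equals (-1 + I)*exp(3*I*pi/4)/2.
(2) Outcome |11> occurs with probability 1/2.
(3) In the final state, IZ has expectation -1.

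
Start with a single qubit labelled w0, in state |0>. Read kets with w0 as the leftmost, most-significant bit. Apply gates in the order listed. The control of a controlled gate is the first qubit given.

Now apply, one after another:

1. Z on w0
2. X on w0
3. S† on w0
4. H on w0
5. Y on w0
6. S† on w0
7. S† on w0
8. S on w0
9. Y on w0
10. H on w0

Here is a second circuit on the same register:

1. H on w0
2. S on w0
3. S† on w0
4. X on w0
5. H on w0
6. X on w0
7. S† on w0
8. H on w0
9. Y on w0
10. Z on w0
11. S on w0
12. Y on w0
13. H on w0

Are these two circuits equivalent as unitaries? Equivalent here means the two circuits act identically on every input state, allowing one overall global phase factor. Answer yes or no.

Yes, they are equivalent — the unitaries differ by at most a global phase.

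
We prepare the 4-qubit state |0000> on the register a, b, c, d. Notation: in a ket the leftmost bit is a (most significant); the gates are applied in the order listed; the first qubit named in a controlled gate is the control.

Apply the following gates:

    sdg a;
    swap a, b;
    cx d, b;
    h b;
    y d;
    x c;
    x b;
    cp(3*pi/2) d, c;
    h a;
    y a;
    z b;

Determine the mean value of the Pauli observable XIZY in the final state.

The observable XIZY averages to 0.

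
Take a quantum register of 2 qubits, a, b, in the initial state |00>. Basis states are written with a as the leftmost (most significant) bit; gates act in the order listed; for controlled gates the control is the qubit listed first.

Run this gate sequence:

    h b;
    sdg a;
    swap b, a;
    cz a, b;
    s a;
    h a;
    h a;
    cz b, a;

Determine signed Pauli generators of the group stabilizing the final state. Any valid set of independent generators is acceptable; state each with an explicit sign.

One valid set of independent stabilizer generators is +YI, +IZ (any independent generating set of the same group is equally correct).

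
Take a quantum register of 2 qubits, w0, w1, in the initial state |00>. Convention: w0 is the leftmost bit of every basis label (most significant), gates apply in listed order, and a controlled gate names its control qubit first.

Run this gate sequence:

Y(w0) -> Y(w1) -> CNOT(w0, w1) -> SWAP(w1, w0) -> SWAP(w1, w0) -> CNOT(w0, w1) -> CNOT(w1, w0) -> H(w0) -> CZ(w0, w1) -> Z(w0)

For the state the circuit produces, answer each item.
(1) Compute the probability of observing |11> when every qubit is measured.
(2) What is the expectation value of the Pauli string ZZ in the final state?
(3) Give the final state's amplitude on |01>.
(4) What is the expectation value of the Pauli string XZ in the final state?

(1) The probability of measuring |11> is 1/2. Key observation: steps 3-6 multiply out to the identity, so the circuit reduces to the remaining gates.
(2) The expectation value of ZZ is 0.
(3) The amplitude on |01> is -sqrt(2)/2.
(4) The expectation value of XZ is -1.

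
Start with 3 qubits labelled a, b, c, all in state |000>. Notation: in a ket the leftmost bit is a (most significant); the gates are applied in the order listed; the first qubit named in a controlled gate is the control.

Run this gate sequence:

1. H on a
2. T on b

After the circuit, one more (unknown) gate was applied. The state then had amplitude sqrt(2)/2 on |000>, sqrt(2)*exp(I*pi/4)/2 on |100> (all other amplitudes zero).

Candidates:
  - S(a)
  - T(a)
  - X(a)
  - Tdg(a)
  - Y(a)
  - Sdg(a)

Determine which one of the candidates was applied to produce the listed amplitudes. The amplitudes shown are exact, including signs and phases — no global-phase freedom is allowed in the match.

It was T(a) that produced the state shown.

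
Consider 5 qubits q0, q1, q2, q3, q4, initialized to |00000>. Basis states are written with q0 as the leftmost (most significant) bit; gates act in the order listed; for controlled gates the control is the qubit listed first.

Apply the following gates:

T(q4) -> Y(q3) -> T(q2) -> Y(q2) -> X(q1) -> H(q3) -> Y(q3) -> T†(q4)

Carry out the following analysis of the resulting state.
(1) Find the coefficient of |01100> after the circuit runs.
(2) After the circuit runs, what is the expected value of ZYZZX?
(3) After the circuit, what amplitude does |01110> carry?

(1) The final state's coefficient on |01100> equals -sqrt(2)*I/2.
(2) The observable ZYZZX averages to 0.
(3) The final state's coefficient on |01110> equals -sqrt(2)*I/2.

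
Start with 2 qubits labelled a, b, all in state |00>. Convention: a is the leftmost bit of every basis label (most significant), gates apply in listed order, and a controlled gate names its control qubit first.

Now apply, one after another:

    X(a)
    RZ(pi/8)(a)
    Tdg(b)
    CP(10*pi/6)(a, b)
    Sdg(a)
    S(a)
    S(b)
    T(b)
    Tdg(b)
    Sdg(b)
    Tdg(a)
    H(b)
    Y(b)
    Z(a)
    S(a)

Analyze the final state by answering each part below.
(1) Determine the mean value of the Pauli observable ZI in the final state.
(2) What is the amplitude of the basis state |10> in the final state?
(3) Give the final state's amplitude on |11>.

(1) In the final state, ZI has expectation -1. Key observation: steps 7-10 multiply out to the identity, so the circuit reduces to the remaining gates.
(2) The amplitude on |10> is sqrt(2)*exp(13*I*pi/16)/2.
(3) |11> carries amplitude -sqrt(2)*exp(13*I*pi/16)/2 in the final state.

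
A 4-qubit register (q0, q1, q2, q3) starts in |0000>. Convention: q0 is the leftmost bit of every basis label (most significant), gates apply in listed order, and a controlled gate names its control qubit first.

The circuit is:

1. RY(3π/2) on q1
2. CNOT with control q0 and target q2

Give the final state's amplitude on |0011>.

|0011> carries amplitude 0 in the final state.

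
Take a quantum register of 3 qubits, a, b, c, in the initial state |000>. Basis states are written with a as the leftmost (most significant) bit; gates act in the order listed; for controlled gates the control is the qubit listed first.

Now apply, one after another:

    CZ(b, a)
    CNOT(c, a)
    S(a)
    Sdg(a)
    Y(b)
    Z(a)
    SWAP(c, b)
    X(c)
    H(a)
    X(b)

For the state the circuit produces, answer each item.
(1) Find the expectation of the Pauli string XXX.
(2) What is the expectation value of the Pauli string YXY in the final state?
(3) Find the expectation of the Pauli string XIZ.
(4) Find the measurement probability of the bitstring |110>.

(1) The expectation value of XXX is 0.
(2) In the final state, YXY has expectation 0.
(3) In the final state, XIZ has expectation 1.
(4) A full measurement returns |110> with probability 1/2.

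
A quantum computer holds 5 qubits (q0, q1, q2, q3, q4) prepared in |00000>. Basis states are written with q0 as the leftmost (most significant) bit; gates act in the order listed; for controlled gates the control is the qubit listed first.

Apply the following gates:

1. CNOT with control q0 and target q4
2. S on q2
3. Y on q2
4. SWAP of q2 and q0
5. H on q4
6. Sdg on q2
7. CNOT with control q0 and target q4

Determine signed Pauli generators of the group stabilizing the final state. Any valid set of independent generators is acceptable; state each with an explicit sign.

One valid set of independent stabilizer generators is +IIIIX, -ZIIII, +IZIII, +IIZII, +IIIZI (any independent generating set of the same group is equally correct).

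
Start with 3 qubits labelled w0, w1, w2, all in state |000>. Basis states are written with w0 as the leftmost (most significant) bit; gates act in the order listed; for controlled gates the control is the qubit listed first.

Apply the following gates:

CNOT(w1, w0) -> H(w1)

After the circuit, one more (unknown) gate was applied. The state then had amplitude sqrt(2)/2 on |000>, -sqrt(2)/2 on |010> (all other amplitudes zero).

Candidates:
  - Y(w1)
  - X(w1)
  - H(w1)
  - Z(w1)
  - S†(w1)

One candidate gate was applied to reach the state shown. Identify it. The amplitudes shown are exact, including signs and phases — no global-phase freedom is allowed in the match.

The unique candidate consistent with the amplitudes is Z(w1).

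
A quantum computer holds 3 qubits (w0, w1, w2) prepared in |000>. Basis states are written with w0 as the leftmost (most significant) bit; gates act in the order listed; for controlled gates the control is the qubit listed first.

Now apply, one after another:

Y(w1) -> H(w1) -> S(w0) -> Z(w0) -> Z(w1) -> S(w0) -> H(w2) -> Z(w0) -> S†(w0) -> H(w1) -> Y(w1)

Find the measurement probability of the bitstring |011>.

Outcome |011> occurs with probability 1/2.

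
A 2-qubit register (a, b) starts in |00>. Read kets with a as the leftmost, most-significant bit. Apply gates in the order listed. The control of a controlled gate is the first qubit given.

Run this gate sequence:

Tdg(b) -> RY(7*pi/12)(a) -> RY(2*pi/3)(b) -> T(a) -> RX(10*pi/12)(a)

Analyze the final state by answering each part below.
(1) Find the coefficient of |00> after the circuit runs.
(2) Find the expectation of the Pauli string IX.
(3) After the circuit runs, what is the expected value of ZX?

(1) |00> carries amplitude -sqrt(6*sqrt(2) + 12)/32 - sqrt(12 - 6*sqrt(2))/32 + sqrt(4 - 2*sqrt(2))/32 + 3*sqrt(2*sqrt(2) + 4)/32 - sqrt(6*sqrt(2) + 12)*exp(3*I*pi/4)/32 - 3*sqrt(4 - 2*sqrt(2))*exp(3*I*pi/4)/32 - sqrt(2*sqrt(2) + 4)*exp(3*I*pi/4)/32 - sqrt(12 - 6*sqrt(2))*exp(3*I*pi/4)/32 in the final state.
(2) In the final state, IX has expectation sqrt(3)/2.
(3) In the final state, ZX has expectation -3*sqrt(2)/16 + sqrt(3)/16 + 3/16 + 3*sqrt(6)/16.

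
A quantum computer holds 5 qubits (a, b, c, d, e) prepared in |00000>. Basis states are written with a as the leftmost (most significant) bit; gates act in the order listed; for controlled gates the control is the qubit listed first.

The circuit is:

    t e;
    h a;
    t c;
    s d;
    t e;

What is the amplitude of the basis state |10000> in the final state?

|10000> carries amplitude sqrt(2)/2 in the final state.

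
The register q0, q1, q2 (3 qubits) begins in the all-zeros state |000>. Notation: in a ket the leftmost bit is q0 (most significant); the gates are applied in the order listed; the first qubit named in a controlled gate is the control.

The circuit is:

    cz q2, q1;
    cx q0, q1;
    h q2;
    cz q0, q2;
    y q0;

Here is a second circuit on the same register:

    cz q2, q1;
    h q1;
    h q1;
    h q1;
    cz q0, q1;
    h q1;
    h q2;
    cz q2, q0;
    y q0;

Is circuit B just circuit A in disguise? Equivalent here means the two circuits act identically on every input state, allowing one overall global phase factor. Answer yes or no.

Yes: on every input state the two circuits agree up to one overall phase factor.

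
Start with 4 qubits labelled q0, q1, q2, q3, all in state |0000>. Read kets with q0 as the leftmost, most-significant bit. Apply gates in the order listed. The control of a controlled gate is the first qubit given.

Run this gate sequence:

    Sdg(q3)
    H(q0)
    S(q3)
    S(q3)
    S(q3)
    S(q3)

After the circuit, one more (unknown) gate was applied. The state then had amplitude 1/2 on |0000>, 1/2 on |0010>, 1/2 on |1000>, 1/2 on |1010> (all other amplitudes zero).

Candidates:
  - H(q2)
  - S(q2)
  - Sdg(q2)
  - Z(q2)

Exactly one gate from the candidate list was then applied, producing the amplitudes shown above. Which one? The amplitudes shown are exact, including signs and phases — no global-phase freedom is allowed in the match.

It was H(q2) that produced the state shown. Key observation: gates 3-6 undo each other exactly, leaving only the rest of the circuit to track.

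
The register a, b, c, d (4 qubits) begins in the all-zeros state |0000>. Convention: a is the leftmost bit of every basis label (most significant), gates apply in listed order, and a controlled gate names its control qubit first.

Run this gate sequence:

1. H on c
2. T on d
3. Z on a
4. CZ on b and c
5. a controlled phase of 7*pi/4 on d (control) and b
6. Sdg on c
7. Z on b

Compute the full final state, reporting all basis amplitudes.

After the circuit, the state carries amplitude sqrt(2)/2 on |0000>, -sqrt(2)*I/2 on |0010>, and 0 on every other basis state.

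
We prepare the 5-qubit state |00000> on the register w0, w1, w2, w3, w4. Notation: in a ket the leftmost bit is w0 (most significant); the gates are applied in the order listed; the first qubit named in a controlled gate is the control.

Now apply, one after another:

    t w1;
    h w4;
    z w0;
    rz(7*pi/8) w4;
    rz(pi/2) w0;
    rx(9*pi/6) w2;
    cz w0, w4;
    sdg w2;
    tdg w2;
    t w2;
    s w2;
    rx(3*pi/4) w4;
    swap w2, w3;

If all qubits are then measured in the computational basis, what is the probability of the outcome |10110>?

Outcome |10110> occurs with probability 0. Key observation: steps 8-11 multiply out to the identity, so the circuit reduces to the remaining gates.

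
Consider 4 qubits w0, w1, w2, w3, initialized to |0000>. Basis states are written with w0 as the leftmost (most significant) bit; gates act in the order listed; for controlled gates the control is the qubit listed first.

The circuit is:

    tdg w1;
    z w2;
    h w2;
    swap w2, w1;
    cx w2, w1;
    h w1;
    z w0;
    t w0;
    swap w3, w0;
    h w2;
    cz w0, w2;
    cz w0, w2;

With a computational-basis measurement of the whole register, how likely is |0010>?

The probability of measuring |0010> is 1/2. Key observation: steps 11-12 multiply out to the identity, so the circuit reduces to the remaining gates.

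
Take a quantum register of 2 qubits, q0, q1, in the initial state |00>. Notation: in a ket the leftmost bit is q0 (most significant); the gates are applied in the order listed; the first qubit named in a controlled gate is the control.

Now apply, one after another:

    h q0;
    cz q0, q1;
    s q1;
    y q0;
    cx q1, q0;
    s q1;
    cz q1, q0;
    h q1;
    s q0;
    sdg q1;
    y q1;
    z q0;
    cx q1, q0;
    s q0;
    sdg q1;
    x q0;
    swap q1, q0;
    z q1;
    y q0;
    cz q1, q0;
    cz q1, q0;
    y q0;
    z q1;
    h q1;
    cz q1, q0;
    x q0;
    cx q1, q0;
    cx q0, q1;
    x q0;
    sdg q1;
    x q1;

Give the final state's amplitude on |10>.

The amplitude on |10> is -sqrt(2)/2. Key observation: gates 18-23 undo each other exactly, leaving only the rest of the circuit to track.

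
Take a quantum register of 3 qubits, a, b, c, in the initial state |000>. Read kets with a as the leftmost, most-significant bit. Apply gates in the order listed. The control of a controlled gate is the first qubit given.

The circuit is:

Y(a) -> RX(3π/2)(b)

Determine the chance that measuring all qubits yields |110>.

Outcome |110> occurs with probability 1/2.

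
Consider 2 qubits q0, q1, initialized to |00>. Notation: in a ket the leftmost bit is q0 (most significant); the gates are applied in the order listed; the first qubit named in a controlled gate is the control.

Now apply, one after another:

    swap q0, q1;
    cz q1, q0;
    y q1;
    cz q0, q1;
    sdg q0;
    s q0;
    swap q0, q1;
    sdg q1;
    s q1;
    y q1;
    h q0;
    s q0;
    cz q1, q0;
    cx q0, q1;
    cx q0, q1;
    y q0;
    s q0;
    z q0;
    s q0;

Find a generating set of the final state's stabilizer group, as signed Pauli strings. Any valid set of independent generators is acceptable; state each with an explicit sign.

The stabilizer group can be generated by +YI, -IZ, among other valid generating sets.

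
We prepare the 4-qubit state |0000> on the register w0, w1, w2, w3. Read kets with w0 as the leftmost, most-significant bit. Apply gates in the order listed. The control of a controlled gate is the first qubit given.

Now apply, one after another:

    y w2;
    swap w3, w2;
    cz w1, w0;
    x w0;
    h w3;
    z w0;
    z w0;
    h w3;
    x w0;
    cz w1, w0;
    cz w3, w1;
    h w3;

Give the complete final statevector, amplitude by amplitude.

After the circuit, the state carries amplitude sqrt(2)*I/2 on |0000>, -sqrt(2)*I/2 on |0001>, and 0 on every other basis state.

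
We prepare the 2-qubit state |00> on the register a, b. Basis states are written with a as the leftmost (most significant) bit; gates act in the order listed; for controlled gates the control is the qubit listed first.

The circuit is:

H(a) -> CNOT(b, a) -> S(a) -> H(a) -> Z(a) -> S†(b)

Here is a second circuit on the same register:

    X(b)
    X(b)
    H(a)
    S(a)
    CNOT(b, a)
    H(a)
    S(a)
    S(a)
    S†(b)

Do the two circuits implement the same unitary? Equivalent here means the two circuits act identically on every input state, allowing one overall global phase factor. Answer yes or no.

No — the two circuits implement different unitaries, even allowing a global phase.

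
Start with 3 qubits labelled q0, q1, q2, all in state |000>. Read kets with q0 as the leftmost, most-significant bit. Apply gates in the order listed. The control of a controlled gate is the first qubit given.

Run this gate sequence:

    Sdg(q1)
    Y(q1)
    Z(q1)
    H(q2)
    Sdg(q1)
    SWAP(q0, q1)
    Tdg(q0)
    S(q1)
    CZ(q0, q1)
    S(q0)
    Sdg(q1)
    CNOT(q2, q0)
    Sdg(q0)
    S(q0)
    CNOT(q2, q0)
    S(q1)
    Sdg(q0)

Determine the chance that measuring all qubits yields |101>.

The probability of measuring |101> is 1/2.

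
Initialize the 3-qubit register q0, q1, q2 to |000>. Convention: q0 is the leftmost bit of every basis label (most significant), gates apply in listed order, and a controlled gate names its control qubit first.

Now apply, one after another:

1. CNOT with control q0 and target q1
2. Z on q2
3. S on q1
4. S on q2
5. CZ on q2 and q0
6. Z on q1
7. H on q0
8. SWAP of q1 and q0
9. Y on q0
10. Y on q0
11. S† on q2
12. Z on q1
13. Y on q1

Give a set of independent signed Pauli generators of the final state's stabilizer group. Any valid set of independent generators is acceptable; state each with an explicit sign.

The final state is stabilized by the group generated by +IXI, +ZII, +IIZ; other independent generating sets are equally valid.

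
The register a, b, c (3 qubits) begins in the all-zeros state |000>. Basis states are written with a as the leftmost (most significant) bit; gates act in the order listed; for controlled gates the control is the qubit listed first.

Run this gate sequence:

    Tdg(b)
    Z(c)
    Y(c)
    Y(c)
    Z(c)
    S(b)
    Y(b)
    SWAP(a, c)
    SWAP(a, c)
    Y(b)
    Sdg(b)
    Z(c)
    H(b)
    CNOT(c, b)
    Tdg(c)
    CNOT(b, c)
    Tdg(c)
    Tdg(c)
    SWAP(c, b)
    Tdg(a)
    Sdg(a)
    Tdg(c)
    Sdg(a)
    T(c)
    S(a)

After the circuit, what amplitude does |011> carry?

|011> carries amplitude -sqrt(2)*I/2 in the final state. Key observation: the block from step 5 through step 12 cancels to the identity and can be dropped.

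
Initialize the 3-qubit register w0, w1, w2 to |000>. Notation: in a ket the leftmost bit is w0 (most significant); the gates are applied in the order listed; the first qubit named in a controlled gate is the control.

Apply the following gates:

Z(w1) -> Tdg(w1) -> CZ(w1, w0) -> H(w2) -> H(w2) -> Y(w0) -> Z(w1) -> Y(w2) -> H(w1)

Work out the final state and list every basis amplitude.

The final amplitudes are -sqrt(2)/2 on |101>, -sqrt(2)/2 on |111>, and 0 on every other basis state.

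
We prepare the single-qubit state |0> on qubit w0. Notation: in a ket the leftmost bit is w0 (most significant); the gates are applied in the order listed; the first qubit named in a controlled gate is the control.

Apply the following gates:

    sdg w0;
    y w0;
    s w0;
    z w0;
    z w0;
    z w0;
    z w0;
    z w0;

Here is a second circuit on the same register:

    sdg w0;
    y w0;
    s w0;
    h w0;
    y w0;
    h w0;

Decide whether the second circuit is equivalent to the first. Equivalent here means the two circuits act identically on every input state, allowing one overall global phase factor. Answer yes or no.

No, they are not equivalent — no single phase factor reconciles the two unitaries.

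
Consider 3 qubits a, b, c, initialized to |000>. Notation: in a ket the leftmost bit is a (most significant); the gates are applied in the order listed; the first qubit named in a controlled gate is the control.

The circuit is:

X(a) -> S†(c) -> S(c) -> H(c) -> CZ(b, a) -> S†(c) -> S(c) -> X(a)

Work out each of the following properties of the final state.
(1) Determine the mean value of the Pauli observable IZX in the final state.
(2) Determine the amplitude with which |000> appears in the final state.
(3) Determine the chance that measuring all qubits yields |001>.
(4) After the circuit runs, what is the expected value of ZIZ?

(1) The expectation value of IZX is 1.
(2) |000> carries amplitude sqrt(2)/2 in the final state.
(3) Outcome |001> occurs with probability 1/2.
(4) In the final state, ZIZ has expectation 0.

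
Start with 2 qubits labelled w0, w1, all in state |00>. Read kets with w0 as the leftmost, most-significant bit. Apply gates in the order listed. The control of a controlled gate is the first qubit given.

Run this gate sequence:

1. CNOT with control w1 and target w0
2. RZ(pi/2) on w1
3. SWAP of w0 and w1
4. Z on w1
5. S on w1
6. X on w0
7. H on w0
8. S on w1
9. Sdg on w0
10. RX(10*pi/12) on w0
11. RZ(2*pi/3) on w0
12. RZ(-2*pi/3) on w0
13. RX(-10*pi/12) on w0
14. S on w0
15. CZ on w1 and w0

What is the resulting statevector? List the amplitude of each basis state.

The final amplitudes are -sqrt(2)*exp(3*I*pi/4)/2 on |00>, 0 on |01>, sqrt(2)*exp(3*I*pi/4)/2 on |10>, 0 on |11>. Key observation: gates 9-14 undo each other exactly, leaving only the rest of the circuit to track.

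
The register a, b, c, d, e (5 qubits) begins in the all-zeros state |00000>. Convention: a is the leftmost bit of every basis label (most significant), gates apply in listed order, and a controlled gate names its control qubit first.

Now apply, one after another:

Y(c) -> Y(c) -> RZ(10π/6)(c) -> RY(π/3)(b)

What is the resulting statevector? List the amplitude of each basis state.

The final amplitudes are -sqrt(3)*exp(I*pi/6)/2 on |00000>, -exp(I*pi/6)/2 on |01000>, and 0 on every other basis state.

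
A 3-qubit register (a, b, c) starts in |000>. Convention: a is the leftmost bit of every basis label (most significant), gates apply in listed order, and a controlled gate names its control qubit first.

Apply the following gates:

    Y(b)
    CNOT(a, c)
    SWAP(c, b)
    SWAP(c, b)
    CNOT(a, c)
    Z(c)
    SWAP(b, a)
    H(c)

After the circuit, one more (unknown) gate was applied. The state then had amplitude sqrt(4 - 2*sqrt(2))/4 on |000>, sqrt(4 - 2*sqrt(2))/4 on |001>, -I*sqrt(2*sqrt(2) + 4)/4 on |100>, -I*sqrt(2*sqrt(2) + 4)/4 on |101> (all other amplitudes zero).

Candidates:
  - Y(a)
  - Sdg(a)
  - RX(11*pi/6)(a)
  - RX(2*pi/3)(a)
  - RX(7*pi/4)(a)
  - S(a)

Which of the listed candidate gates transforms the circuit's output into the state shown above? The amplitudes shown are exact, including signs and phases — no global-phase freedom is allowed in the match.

The applied gate was RX(7*pi/4)(a).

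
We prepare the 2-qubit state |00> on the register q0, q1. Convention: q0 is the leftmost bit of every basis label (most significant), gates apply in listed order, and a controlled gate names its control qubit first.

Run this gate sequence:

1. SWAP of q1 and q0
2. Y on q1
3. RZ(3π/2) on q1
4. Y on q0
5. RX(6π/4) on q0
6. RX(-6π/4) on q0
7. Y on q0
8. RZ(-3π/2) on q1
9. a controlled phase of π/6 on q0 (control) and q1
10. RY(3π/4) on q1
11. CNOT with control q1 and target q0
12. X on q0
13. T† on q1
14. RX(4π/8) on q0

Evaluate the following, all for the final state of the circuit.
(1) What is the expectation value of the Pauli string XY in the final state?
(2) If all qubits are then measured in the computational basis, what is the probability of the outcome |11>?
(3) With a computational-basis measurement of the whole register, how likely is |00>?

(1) The observable XY averages to 1/2. Key observation: the block from step 3 through step 8 cancels to the identity and can be dropped.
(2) Outcome |11> occurs with probability 1/4 - sqrt(2)/8.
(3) A full measurement returns |00> with probability sqrt(2)/8 + 1/4.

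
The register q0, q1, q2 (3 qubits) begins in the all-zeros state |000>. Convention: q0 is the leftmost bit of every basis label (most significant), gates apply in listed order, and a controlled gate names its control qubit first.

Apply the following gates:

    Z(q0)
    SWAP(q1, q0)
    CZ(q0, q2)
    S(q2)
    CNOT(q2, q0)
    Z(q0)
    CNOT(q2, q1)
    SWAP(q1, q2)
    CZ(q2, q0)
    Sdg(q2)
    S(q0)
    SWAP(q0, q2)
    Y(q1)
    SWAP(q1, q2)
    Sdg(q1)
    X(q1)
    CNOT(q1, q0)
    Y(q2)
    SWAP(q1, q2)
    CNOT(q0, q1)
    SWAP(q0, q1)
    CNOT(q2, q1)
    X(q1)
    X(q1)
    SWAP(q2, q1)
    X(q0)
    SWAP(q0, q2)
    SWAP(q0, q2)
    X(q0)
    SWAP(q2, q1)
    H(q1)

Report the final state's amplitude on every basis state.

The final amplitudes are sqrt(2)/2 on |101>, sqrt(2)/2 on |111>, and 0 on every other basis state. Key observation: the block from step 25 through step 30 cancels to the identity and can be dropped.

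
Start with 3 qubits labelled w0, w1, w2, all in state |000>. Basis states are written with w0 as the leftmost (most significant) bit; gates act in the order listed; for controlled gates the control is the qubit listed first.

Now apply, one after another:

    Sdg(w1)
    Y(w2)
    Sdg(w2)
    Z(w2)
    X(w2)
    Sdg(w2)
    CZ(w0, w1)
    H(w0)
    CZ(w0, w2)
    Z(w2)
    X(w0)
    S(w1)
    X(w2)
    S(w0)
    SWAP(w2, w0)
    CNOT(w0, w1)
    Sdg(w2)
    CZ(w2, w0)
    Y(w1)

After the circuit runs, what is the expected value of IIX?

In the final state, IIX has expectation -1.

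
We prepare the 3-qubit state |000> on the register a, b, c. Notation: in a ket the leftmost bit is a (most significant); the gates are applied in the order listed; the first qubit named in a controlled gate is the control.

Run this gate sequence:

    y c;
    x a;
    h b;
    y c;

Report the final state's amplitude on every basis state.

The final amplitudes are sqrt(2)/2 on |100>, sqrt(2)/2 on |110>, and 0 on every other basis state.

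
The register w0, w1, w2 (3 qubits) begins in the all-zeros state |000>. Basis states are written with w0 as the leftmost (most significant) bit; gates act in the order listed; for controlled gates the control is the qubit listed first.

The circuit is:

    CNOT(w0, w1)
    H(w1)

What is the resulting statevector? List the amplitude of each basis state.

After the circuit, the state carries amplitude sqrt(2)/2 on |000>, sqrt(2)/2 on |010>, and 0 on every other basis state.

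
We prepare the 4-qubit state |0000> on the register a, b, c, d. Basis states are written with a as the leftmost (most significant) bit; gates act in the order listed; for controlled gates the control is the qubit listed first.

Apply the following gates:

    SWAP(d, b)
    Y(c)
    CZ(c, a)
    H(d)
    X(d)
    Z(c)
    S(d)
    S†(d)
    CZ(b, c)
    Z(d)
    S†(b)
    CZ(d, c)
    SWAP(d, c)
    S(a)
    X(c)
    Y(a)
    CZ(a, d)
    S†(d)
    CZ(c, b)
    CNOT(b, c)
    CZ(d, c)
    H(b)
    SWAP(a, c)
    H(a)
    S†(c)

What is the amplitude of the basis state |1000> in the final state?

The final state's coefficient on |1000> equals 0.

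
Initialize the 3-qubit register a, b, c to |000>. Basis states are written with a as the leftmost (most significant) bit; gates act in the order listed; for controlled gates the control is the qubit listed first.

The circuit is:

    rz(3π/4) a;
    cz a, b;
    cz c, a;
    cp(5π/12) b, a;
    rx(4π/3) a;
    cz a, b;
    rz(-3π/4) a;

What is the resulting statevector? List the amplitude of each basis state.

After the circuit, the state carries amplitude -1/2 on |000>, sqrt(3)*exp(3*I*pi/4)/2 on |100>, and 0 on every other basis state.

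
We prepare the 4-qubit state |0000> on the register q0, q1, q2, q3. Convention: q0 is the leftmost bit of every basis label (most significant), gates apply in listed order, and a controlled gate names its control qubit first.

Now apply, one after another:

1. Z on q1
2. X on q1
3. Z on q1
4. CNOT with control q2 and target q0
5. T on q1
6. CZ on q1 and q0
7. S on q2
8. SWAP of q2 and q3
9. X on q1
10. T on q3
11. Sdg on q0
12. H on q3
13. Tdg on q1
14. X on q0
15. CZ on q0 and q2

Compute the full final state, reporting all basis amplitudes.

After the circuit, the state carries amplitude -sqrt(2)*exp(I*pi/4)/2 on |1000>, -sqrt(2)*exp(I*pi/4)/2 on |1001>, and 0 on every other basis state.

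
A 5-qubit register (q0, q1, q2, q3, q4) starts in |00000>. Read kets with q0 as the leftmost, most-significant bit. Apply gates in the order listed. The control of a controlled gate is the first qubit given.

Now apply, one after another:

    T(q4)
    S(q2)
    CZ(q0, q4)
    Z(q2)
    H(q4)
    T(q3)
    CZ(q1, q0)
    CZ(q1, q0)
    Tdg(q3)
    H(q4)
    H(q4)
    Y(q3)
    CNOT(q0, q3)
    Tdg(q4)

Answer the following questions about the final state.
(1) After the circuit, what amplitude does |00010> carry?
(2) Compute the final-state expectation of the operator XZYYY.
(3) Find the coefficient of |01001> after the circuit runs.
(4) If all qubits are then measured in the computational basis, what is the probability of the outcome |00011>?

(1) |00010> carries amplitude sqrt(2)*I/2 in the final state. Key observation: gates 5-10 undo each other exactly, leaving only the rest of the circuit to track.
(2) The observable XZYYY averages to 0.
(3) The final state's coefficient on |01001> equals 0.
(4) Outcome |00011> occurs with probability 1/2.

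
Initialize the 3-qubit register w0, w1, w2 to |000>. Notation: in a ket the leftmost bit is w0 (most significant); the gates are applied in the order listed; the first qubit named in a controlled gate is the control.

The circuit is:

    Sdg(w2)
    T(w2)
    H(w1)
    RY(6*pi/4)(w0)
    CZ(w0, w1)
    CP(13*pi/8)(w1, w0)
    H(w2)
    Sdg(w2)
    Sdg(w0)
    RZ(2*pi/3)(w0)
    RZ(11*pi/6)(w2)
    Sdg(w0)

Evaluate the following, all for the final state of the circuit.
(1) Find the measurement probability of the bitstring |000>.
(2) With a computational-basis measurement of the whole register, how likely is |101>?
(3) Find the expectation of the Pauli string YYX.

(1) Outcome |000> occurs with probability 1/8.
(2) Outcome |101> occurs with probability 1/8.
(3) The observable YYX averages to -sqrt(3*sqrt(2) + 6)/16 + sqrt(2 - sqrt(2))/16 + 1/8.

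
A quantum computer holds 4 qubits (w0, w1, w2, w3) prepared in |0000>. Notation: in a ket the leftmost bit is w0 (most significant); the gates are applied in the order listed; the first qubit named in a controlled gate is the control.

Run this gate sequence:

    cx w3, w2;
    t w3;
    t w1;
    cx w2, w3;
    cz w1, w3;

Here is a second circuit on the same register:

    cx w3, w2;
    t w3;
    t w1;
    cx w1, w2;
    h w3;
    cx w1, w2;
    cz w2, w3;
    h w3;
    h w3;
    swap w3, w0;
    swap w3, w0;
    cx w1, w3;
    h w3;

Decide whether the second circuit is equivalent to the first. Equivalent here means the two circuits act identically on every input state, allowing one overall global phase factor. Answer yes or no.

Yes, they are equivalent — the unitaries differ by at most a global phase.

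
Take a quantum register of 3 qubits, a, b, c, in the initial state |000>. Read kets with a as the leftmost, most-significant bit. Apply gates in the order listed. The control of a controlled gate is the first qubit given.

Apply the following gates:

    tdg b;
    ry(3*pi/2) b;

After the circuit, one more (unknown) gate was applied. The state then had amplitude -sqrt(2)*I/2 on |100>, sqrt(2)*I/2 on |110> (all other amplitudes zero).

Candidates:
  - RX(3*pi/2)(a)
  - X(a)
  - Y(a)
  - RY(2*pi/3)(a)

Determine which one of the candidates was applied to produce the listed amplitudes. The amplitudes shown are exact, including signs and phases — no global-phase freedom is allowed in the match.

It was Y(a) that produced the state shown.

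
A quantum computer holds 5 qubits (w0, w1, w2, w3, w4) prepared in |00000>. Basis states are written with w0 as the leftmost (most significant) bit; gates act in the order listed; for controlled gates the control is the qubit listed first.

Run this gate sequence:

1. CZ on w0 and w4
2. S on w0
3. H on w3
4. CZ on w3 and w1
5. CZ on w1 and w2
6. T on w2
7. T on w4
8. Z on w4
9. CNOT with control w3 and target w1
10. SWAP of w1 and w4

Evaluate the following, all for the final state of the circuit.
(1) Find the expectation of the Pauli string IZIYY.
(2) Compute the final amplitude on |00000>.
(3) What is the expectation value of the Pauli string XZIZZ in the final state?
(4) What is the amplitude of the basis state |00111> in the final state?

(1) In the final state, IZIYY has expectation -1.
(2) The amplitude on |00000> is sqrt(2)/2.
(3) The observable XZIZZ averages to 0.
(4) The amplitude on |00111> is 0.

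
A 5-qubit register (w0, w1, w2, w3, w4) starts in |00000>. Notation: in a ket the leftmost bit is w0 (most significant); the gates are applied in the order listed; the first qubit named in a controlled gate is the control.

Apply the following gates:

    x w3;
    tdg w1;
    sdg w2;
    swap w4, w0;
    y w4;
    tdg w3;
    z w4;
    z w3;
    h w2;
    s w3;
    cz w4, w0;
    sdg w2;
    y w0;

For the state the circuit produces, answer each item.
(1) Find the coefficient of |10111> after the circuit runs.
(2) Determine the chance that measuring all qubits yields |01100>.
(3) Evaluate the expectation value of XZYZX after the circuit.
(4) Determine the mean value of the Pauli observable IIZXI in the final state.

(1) The final state's coefficient on |10111> equals sqrt(2)*exp(3*I*pi/4)/2.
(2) A full measurement returns |01100> with probability 0.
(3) The observable XZYZX averages to 0.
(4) The expectation value of IIZXI is 0.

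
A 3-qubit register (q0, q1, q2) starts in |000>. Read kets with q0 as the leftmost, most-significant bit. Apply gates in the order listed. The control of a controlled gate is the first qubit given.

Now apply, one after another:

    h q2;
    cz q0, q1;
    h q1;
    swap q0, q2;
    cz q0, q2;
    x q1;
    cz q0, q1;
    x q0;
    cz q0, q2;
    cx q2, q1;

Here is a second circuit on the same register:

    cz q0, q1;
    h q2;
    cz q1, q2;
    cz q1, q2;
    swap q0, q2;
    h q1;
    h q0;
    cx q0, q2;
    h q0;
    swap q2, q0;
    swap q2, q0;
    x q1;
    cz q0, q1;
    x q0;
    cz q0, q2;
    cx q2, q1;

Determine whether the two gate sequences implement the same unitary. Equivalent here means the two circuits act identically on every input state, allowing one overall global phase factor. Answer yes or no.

No: there is an input state on which the two circuits produce genuinely different outputs (not merely differing by a phase).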